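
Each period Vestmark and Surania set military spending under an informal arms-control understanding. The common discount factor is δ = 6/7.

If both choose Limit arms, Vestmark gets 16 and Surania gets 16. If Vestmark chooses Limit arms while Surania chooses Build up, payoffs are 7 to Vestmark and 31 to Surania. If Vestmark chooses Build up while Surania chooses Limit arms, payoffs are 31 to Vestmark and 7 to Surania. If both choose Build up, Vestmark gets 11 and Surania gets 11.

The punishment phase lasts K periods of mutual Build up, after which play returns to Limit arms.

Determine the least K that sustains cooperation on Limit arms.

5

No profitable deviation requires (16−11)(δ+…+δ^K) ≥ 31−16, i.e. δ+…+δ^K ≥ 3 ≈ 3.0000.
With δ = 6/7, the partial sums are K=1: 0.8571, K=2: 1.5918, K=3: 2.2216, K=4: 2.7613, K=5: 3.2240.
K = 5 is the first length at which the sum reaches 3.0000.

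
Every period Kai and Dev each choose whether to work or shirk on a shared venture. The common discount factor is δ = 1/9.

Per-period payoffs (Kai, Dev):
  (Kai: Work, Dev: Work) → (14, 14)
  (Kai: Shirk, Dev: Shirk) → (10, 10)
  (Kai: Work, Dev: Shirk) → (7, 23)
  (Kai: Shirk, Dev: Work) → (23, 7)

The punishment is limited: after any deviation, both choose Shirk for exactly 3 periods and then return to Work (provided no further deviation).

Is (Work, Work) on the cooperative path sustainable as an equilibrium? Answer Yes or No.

No

A one-shot deviation gives 23 now, then 10 for 3 periods, then back to 14.
Gain from deviating: (23−14) today; loss: (14−10) in each of the next 3 periods.
No-deviation condition: (14−10)(δ+…+δ^3) ≥ 23−14, i.e. δ+…+δ^3 ≥ 9/4.
At δ = 1/9: δ+…+δ^3 = 0.1248 < 2.2500.
So cooperation is not sustainable.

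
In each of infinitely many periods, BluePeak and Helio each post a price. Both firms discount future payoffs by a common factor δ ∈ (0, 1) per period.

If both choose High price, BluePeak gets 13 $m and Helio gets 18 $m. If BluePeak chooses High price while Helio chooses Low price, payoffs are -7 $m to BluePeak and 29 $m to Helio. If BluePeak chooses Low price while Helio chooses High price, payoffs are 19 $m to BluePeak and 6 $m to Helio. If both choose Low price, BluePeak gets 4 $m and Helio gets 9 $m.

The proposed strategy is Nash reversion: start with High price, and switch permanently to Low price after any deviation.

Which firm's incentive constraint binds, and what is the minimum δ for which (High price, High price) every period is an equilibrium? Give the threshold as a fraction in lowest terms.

BluePeak's threshold: (19−13)/(19−4) = 2/5.
Helio's threshold: (29−18)/(29−9) = 11/20.
2/5 < 11/20, so Helio binds and δ* = 11/20.

Helio; δ ≥ 11/20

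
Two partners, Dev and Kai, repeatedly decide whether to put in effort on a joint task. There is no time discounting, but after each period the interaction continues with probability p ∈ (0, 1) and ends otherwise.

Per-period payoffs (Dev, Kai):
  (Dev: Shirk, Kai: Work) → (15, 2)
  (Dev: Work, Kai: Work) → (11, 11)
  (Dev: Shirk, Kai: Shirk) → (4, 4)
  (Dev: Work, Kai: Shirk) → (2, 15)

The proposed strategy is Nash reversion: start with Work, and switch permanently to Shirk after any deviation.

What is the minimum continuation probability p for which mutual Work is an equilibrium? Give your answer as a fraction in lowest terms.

4/11

Expected cooperation value is 11 + p·11 + p²·11 + … = 11/(1−p); deviation gives 15 + p·4/(1−p).
11 ≥ 15(1−p) + 4p ⇒ 11p ≥ 4 ⇒ p ≥ 4/11.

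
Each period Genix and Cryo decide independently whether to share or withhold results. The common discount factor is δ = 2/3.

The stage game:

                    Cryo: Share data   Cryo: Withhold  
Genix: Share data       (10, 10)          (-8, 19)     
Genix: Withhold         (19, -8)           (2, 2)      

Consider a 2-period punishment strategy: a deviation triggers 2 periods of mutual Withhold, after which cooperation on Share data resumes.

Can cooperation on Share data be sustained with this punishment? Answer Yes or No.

No

Comparing payoff streams over the 3 periods until play realigns: cooperate → 10(1+δ+…+δ^2); deviate → 19 + 2(δ+…+δ^2).
Cooperation is sustained iff (10−2)(δ+…+δ^2) ≥ 19−10.
δ+…+δ^2 = 2/3·(1−(2/3)^2)/(1−2/3) = 1.1111, and (19−10)/(10−2) = 1.1250.
1.1111 < 1.1250, so cooperation is not sustainable.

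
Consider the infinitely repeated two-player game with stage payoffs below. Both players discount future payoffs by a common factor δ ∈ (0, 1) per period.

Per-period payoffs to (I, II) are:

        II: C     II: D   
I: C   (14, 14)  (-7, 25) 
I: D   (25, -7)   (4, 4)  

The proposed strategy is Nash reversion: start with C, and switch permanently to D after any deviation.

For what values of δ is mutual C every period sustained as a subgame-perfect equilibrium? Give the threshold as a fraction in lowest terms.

One-period gain from deviating is 25 − 14 = 11. The loss is 14 − 4 = 10 in every subsequent period, with present value 10·δ/(1−δ).
Deviation is unprofitable when 10·δ/(1−δ) ≥ 11, i.e. δ/(1−δ) ≥ 11/10.
Equivalently δ ≥ 11/(11+10) = 11/21.

11/21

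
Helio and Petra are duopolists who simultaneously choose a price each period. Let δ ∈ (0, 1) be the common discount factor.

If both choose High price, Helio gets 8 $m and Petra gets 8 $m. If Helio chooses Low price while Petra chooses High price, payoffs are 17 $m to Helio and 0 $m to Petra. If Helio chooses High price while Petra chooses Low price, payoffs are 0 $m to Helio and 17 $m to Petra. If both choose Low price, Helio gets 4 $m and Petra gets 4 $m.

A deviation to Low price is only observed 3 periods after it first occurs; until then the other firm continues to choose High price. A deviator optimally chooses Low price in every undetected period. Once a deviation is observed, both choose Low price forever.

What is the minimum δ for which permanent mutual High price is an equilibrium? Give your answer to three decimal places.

0.885

Deviating for the 3 undetected periods gains 17−8 = 9 per period over cooperation, then loses 8−4 = 4 per period forever once punishment starts.
Gain: 9(1 + δ + … + δ^2); loss: 4·δ^3/(1−δ).
No profitable deviation ⇔ 9(1−δ^3) ≤ 4·δ^3, i.e. δ^3 ≥ 9/(9+4) = 9/13.
Hence δ ≥ (9/13)^(1/3) ≈ 0.885.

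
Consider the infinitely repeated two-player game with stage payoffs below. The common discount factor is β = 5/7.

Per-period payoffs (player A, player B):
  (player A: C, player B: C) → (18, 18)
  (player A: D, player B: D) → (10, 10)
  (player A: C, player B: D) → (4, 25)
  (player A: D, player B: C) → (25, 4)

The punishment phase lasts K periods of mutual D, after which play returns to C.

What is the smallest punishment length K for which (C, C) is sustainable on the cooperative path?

IC: β(1−β^K)/(1−β) ≥ (25−18)/(18−10) = 7/8.
With β = 5/7: need 1 − β^K ≥ 7/8·(1−5/7)/(5/7), i.e. β^K ≤ 0.6500.
Since (5/7)^1 = 0.7143 and (5/7)^2 = 0.5102, the smallest such K is 2.

2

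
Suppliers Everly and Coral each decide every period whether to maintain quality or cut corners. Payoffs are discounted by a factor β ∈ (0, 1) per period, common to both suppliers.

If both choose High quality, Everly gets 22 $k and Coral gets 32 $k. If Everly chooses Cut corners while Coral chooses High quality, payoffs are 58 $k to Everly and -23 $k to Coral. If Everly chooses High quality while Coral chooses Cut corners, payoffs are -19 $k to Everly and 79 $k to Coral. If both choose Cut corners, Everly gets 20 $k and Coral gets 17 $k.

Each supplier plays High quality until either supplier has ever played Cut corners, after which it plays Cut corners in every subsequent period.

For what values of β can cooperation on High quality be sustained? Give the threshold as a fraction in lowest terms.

Everly: cooperation gives 22 each period; deviation gives 58 once then 20 forever.
  22/(1−β) ≥ 58 + 20β/(1−β) ⇒ β ≥ 36/38 = 18/19.
Coral: cooperation gives 32 each period; deviation gives 79 once then 17 forever.
  β ≥ 47/62.
Both must hold, so the binding constraint is Everly's: β ≥ 18/19.

18/19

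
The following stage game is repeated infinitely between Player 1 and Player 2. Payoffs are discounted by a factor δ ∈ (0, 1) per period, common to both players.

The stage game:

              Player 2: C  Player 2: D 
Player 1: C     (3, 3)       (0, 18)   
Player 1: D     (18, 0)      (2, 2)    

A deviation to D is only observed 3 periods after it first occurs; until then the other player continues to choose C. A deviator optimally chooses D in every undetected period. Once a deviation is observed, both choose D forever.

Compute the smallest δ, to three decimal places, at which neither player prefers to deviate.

The best deviation is to choose D for all 3 undetected periods, earning 18 each, then 2 forever once detected.
Deviation value: 18(1−δ^3)/(1−δ) + 2δ^3/(1−δ); cooperation value: 3/(1−δ).
IC: 3 ≥ 18(1−δ^3) + 2δ^3 = 18 − 16δ^3.
So δ^3 ≥ 15/16, giving δ ≥ (15/16)^(1/3) ≈ 0.979.

0.979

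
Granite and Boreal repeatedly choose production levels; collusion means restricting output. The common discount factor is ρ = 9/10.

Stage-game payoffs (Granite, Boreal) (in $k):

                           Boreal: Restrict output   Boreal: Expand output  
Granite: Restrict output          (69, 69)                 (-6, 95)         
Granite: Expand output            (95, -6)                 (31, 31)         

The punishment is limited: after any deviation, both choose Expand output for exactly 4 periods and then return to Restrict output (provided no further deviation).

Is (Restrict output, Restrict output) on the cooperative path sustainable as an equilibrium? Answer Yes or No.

Yes

Comparing payoff streams over the 5 periods until play realigns: cooperate → 69(1+ρ+…+ρ^4); deviate → 95 + 31(ρ+…+ρ^4).
Cooperation is sustained iff (69−31)(ρ+…+ρ^4) ≥ 95−69.
ρ+…+ρ^4 = 9/10·(1−(9/10)^4)/(1−9/10) = 3.0951, and (95−69)/(69−31) = 0.6842.
3.0951 ≥ 0.6842, so cooperation is sustainable.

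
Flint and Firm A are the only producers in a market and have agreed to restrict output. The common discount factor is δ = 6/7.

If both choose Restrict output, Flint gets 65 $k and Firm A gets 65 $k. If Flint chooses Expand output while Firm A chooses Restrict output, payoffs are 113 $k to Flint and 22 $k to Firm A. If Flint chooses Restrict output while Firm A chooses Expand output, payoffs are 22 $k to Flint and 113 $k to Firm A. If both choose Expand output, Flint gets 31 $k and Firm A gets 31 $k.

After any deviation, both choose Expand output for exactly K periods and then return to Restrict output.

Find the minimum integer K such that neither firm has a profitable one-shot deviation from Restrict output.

2

Need Σ_{k=1}^{K} δ^k ≥ (113−65)/(65−31) = 1.4118 at δ = 6/7.
At K = 1 the sum is 0.8571 < 1.4118; at K = 2 it is 1.5918 ≥ 1.4118.
So the minimum punishment length is K = 2.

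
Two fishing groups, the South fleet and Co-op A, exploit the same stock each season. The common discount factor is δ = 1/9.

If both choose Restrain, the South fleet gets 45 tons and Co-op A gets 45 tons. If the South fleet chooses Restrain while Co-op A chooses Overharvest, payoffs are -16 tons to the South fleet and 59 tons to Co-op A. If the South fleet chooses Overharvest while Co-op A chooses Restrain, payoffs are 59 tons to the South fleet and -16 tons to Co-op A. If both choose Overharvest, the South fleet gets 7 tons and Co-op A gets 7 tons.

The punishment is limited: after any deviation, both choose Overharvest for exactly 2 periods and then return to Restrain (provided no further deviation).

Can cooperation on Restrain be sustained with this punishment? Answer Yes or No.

No

IC: δ+…+δ^2 ≥ (59−45)/(45−7) = 7/19.
At δ = 1/9: partial sum = 0.1235 < 0.3684. Cooperation not sustainable.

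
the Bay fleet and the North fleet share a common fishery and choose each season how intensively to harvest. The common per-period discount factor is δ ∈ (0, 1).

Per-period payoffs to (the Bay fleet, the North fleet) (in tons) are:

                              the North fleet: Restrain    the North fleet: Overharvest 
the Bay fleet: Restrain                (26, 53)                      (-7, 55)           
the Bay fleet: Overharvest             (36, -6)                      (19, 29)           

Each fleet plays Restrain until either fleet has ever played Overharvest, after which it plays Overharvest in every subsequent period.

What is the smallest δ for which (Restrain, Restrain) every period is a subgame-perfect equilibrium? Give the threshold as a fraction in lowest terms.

10/17

the Bay fleet: cooperation gives 26 each period; deviation gives 36 once then 19 forever.
  26/(1−δ) ≥ 36 + 19δ/(1−δ) ⇒ δ ≥ 10/17.
the North fleet: cooperation gives 53 each period; deviation gives 55 once then 29 forever.
  δ ≥ 2/26 = 1/13.
Both must hold, so the binding constraint is the Bay fleet's: δ ≥ 10/17.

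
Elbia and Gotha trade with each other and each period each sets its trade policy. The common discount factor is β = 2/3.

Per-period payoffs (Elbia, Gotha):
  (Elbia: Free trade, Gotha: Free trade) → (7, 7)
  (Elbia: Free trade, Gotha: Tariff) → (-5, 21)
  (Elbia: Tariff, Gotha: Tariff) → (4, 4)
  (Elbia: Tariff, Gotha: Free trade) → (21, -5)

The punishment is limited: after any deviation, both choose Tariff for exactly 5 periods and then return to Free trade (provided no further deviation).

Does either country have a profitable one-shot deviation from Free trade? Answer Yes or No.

A one-shot deviation gives 21 now, then 4 for 5 periods, then back to 7.
Gain from deviating: (21−7) today; loss: (7−4) in each of the next 5 periods.
No-deviation condition: (7−4)(β+…+β^5) ≥ 21−7, i.e. β+…+β^5 ≥ 14/3.
At β = 2/3: β+…+β^5 = 1.7366 < 4.6667.
So cooperation is not sustainable.

Yes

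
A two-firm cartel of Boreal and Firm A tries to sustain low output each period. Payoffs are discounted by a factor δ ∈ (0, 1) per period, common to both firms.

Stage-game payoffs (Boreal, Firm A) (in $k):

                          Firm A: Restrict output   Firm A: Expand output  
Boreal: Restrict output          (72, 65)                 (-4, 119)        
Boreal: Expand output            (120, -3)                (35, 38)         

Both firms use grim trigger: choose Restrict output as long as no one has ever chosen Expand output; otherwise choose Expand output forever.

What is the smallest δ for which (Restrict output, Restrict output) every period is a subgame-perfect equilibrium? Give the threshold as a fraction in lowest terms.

2/3

For Boreal: deviation gain 120−72 = 48, per-period punishment loss 72−35 = 37. IC gives δ ≥ 48/85.
For Firm A: gain 54, loss 27 per period, so δ ≥ 54/81 = 2/3.
The tighter constraint is Firm A's, so cooperation needs δ ≥ 2/3.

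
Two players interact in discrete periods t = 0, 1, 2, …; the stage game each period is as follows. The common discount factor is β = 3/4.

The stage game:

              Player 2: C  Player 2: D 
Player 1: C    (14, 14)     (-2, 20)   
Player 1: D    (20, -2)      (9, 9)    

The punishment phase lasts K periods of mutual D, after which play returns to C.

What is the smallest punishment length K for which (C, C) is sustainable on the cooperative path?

IC: β(1−β^K)/(1−β) ≥ (20−14)/(14−9) = 6/5.
With β = 3/4: need 1 − β^K ≥ 6/5·(1−3/4)/(3/4), i.e. β^K ≤ 0.6000.
Since (3/4)^1 = 0.7500 and (3/4)^2 = 0.5625, the smallest such K is 2.

2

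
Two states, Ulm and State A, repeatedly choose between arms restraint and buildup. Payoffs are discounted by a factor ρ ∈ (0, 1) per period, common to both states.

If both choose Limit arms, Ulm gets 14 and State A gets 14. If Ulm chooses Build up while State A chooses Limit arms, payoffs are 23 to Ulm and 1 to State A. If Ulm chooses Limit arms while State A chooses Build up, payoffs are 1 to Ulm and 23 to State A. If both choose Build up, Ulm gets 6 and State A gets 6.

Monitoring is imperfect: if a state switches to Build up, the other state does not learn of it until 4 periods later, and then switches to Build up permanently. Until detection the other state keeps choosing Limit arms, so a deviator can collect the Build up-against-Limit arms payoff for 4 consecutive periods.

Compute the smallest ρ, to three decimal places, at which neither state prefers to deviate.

0.853

A deviator earns 23 for 4 periods, then 6 forever; cooperating earns 14 forever. Multiplying the IC by (1−ρ):
14 ≥ 23(1−ρ^4) + 6ρ^4, so 17·ρ^4 ≥ 9 and ρ^4 ≥ 9/17.
ρ ≥ (9/17)^(1/4) ≈ 0.853.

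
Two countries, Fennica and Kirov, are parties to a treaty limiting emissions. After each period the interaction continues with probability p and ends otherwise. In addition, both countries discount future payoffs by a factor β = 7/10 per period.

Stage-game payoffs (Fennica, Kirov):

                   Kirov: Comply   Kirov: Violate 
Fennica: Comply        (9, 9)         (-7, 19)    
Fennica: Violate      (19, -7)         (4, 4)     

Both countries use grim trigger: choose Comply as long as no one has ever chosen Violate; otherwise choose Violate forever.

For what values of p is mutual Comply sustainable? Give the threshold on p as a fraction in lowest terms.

With continuation probability p and discount β, the effective per-period discount factor is βp.
Grim-trigger IC: βp ≥ (19−9)/(19−4) = 2/3.
So p ≥ (2/3)/(7/10) = 20/21.

20/21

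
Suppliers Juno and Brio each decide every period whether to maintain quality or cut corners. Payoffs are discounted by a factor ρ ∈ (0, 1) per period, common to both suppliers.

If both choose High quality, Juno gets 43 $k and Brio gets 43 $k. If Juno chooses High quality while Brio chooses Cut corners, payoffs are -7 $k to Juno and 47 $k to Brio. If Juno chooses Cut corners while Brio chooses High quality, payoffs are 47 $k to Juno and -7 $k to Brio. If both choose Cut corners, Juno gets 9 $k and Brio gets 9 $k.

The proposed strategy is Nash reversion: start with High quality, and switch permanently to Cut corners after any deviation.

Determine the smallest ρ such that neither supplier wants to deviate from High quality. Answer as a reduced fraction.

One-period gain from deviating is 47 − 43 = 4. The loss is 43 − 9 = 34 in every subsequent period, with present value 34·ρ/(1−ρ).
Deviation is unprofitable when 34·ρ/(1−ρ) ≥ 4, i.e. ρ/(1−ρ) ≥ 2/17.
Equivalently ρ ≥ 4/(4+34) = 2/19.

2/19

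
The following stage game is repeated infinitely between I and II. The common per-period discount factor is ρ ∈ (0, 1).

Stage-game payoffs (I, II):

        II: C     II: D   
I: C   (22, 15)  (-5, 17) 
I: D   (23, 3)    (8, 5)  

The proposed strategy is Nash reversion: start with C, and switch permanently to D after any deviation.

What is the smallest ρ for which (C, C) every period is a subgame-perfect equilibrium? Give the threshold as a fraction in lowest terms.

I: cooperation gives 22 each period; deviation gives 23 once then 8 forever.
  22/(1−ρ) ≥ 23 + 8ρ/(1−ρ) ⇒ ρ ≥ 1/15.
II: cooperation gives 15 each period; deviation gives 17 once then 5 forever.
  ρ ≥ 2/12 = 1/6.
Both must hold, so the binding constraint is II's: ρ ≥ 1/6.

1/6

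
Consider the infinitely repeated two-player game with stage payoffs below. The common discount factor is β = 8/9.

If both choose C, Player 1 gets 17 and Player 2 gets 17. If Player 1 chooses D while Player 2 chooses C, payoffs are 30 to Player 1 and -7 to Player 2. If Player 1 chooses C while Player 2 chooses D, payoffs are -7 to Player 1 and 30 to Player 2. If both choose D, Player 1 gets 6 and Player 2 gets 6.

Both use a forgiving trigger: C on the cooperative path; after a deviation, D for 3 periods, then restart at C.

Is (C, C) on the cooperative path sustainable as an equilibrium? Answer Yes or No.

Yes

A one-shot deviation gives 30 now, then 6 for 3 periods, then back to 17.
Gain from deviating: (30−17) today; loss: (17−6) in each of the next 3 periods.
No-deviation condition: (17−6)(β+…+β^3) ≥ 30−17, i.e. β+…+β^3 ≥ 13/11.
At β = 8/9: β+…+β^3 = 2.3813 ≥ 1.1818.
So cooperation is sustainable.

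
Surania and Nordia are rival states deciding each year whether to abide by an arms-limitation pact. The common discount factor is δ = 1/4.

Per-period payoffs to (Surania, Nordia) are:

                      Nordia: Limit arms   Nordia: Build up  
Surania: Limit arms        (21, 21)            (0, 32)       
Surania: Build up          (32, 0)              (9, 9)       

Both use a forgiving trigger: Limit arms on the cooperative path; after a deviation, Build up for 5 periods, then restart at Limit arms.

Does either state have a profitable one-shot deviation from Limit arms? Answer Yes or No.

Yes

Comparing payoff streams over the 6 periods until play realigns: cooperate → 21(1+δ+…+δ^5); deviate → 32 + 9(δ+…+δ^5).
Cooperation is sustained iff (21−9)(δ+…+δ^5) ≥ 32−21.
δ+…+δ^5 = 1/4·(1−(1/4)^5)/(1−1/4) = 0.3330, and (32−21)/(21−9) = 0.9167.
0.3330 < 0.9167, so cooperation is not sustainable.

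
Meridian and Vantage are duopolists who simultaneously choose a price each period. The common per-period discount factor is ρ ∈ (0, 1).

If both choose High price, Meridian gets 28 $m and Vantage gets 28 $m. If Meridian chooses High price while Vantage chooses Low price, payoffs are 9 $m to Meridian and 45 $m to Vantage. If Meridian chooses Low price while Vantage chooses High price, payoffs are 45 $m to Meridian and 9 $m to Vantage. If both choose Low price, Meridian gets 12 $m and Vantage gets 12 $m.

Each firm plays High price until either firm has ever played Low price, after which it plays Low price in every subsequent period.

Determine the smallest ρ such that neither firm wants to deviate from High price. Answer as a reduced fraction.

One-period gain from deviating is 45 − 28 = 17. The loss is 28 − 12 = 16 in every subsequent period, with present value 16·ρ/(1−ρ).
Deviation is unprofitable when 16·ρ/(1−ρ) ≥ 17, i.e. ρ/(1−ρ) ≥ 17/16.
Equivalently ρ ≥ 17/(17+16) = 17/33.

17/33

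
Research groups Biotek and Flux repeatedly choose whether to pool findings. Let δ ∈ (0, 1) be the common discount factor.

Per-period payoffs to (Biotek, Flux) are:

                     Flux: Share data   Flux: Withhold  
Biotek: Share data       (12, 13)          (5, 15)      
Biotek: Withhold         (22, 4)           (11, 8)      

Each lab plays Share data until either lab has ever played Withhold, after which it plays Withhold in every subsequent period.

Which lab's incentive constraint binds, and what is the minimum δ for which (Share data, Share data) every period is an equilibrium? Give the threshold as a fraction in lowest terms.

Biotek; δ ≥ 10/11

Biotek's threshold: (22−12)/(22−11) = 10/11.
Flux's threshold: (15−13)/(15−8) = 2/7.
10/11 > 2/7, so Biotek binds and δ* = 10/11.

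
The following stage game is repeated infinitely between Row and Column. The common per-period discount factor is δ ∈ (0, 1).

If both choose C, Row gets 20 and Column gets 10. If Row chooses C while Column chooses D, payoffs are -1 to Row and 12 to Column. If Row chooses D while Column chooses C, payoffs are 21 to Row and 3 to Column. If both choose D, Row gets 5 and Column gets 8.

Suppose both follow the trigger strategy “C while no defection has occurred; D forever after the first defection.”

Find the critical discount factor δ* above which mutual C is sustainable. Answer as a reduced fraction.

For Row: deviation gain 21−20 = 1, per-period punishment loss 20−5 = 15. IC gives δ ≥ 1/16.
For Column: gain 2, loss 2 per period, so δ ≥ 2/4 = 1/2.
The tighter constraint is Column's, so cooperation needs δ ≥ 1/2.

1/2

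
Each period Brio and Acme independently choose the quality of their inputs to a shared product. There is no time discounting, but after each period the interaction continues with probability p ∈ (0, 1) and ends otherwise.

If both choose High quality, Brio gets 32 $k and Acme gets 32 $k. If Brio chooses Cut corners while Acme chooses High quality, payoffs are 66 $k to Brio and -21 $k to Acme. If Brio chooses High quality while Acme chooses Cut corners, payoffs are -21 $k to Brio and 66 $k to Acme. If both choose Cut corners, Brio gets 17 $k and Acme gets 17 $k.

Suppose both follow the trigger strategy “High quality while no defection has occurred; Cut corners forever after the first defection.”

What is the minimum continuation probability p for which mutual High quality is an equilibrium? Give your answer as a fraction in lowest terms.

34/49

Expected cooperation value is 32 + p·32 + p²·32 + … = 32/(1−p); deviation gives 66 + p·17/(1−p).
32 ≥ 66(1−p) + 17p ⇒ 49p ≥ 34 ⇒ p ≥ 34/49.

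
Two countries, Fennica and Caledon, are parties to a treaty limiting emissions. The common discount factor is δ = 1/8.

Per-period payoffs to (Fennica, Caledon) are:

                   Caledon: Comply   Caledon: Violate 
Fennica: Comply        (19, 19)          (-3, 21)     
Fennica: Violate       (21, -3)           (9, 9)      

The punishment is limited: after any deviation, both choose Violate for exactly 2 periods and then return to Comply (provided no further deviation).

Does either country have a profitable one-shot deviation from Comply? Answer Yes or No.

A one-shot deviation gives 21 now, then 9 for 2 periods, then back to 19.
Gain from deviating: (21−19) today; loss: (19−9) in each of the next 2 periods.
No-deviation condition: (19−9)(δ+…+δ^2) ≥ 21−19, i.e. δ+…+δ^2 ≥ 1/5.
At δ = 1/8: δ+…+δ^2 = 0.1406 < 0.2000.
So cooperation is not sustainable.

Yes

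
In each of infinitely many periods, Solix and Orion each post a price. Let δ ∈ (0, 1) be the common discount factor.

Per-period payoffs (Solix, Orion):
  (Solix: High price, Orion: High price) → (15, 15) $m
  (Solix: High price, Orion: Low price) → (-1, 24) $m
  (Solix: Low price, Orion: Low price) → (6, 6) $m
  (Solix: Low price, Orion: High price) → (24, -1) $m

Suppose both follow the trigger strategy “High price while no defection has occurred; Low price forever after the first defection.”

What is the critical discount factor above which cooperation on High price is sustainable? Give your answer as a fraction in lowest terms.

1/2

One-period gain from deviating is 24 − 15 = 9. The loss is 15 − 6 = 9 in every subsequent period, with present value 9·δ/(1−δ).
Deviation is unprofitable when 9·δ/(1−δ) ≥ 9, i.e. δ/(1−δ) ≥ 1.
Equivalently δ ≥ 9/(9+9) = 1/2.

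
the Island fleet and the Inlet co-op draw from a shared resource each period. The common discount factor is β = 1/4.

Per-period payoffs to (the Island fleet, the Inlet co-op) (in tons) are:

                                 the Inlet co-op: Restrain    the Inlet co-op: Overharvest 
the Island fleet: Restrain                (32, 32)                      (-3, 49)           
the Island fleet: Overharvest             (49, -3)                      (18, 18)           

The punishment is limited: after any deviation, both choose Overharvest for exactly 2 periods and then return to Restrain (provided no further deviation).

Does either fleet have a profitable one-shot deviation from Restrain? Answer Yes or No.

Yes

Comparing payoff streams over the 3 periods until play realigns: cooperate → 32(1+β+…+β^2); deviate → 49 + 18(β+…+β^2).
Cooperation is sustained iff (32−18)(β+…+β^2) ≥ 49−32.
β+…+β^2 = 1/4·(1−(1/4)^2)/(1−1/4) = 0.3125, and (49−32)/(32−18) = 1.2143.
0.3125 < 1.2143, so cooperation is not sustainable.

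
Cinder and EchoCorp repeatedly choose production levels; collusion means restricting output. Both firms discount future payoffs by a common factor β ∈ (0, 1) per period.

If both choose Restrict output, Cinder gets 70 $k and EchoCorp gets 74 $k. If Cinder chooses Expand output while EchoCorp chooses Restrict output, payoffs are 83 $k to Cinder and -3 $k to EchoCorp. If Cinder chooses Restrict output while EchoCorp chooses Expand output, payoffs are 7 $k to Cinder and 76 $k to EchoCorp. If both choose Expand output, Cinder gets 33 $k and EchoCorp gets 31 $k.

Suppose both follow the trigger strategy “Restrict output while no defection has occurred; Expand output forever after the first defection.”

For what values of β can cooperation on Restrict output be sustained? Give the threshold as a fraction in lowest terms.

Cinder's threshold: (83−70)/(83−33) = 13/50.
EchoCorp's threshold: (76−74)/(76−31) = 2/45.
13/50 > 2/45, so Cinder binds and β* = 13/50.

13/50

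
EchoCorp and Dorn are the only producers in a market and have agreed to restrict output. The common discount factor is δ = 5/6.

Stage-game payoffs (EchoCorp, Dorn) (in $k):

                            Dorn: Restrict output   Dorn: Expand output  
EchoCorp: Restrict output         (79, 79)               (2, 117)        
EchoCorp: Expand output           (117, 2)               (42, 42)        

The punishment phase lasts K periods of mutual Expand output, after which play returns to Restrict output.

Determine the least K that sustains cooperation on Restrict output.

No profitable deviation requires (79−42)(δ+…+δ^K) ≥ 117−79, i.e. δ+…+δ^K ≥ 38/37 ≈ 1.0270.
With δ = 5/6, the partial sums are K=1: 0.8333, K=2: 1.5278.
K = 2 is the first length at which the sum reaches 1.0270.

2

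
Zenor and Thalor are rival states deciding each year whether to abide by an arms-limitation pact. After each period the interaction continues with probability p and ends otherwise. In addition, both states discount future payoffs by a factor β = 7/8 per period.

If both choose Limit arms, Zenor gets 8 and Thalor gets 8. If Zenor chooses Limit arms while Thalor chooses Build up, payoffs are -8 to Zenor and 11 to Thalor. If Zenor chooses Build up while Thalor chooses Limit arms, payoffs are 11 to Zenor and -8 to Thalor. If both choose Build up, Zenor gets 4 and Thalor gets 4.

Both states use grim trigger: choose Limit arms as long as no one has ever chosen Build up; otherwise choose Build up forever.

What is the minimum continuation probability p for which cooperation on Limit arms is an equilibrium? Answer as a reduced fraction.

Expected continuation weight on next period's payoff is β·p = 7/8·p, which plays the role of the discount factor.
Cooperation requires 7/8·p ≥ (11−8)/(11−4) = 3/7, hence p ≥ 24/49.

24/49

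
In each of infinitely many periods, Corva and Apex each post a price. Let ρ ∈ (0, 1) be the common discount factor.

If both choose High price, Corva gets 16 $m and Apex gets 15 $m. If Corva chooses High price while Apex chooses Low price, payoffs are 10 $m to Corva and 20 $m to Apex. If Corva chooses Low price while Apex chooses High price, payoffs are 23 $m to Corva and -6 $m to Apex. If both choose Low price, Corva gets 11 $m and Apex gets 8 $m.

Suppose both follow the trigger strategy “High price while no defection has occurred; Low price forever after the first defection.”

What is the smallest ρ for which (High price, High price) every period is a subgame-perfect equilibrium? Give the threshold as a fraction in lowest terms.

7/12

For Corva: deviation gain 23−16 = 7, per-period punishment loss 16−11 = 5. IC gives ρ ≥ 7/12.
For Apex: gain 5, loss 7 per period, so ρ ≥ 5/12.
The tighter constraint is Corva's, so cooperation needs ρ ≥ 7/12.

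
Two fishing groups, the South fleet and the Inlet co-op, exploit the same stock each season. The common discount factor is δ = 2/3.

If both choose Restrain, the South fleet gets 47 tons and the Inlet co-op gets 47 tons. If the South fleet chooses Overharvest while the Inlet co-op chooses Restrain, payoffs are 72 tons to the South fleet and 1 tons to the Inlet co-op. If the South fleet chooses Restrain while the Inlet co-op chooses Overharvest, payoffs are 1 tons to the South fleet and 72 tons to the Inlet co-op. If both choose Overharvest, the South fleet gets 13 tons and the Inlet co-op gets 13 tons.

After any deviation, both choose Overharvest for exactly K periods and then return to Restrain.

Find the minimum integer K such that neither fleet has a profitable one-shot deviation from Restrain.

2

IC: δ(1−δ^K)/(1−δ) ≥ (72−47)/(47−13) = 25/34.
With δ = 2/3: need 1 − δ^K ≥ 25/34·(1−2/3)/(2/3), i.e. δ^K ≤ 0.6324.
Since (2/3)^1 = 0.6667 and (2/3)^2 = 0.4444, the smallest such K is 2.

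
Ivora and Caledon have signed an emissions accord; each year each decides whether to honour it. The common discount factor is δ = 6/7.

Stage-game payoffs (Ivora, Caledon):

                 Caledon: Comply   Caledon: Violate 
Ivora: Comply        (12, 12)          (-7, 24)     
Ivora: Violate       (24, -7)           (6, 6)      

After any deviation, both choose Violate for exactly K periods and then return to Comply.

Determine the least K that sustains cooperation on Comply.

Need Σ_{k=1}^{K} δ^k ≥ (24−12)/(12−6) = 2.0000 at δ = 6/7.
At K = 2 the sum is 1.5918 < 2.0000; at K = 3 it is 2.2216 ≥ 2.0000.
So the minimum punishment length is K = 3.

3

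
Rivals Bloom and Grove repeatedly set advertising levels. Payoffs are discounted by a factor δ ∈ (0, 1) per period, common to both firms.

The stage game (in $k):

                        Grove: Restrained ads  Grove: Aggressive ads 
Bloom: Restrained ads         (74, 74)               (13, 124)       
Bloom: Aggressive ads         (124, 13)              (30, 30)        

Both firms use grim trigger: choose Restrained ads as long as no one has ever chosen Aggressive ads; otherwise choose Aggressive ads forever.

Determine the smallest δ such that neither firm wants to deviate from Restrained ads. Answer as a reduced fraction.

25/47

74/(1−δ) ≥ 124 + 30δ/(1−δ)
74 ≥ 124 − 94δ
δ ≥ 50/94 = 25/47.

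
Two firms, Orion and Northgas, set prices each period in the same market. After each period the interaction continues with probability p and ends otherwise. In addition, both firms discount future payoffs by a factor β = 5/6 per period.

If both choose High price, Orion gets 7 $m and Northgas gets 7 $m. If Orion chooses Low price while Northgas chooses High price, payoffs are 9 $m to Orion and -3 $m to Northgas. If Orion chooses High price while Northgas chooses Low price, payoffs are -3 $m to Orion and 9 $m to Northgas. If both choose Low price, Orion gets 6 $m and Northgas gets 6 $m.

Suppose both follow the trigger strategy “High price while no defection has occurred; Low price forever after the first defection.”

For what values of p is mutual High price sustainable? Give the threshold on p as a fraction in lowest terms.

Expected continuation weight on next period's payoff is β·p = 5/6·p, which plays the role of the discount factor.
Cooperation requires 5/6·p ≥ (9−7)/(9−6) = 2/3, hence p ≥ 4/5.

4/5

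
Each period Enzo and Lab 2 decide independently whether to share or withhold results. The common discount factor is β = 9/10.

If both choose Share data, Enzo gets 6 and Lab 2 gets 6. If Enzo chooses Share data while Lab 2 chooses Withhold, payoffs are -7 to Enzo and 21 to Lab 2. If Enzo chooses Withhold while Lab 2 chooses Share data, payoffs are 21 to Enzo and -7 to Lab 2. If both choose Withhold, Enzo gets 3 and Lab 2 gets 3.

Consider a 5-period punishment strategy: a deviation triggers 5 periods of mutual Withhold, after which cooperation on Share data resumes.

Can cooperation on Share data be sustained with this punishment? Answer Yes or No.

Comparing payoff streams over the 6 periods until play realigns: cooperate → 6(1+β+…+β^5); deviate → 21 + 3(β+…+β^5).
Cooperation is sustained iff (6−3)(β+…+β^5) ≥ 21−6.
β+…+β^5 = 9/10·(1−(9/10)^5)/(1−9/10) = 3.6856, and (21−6)/(6−3) = 5.0000.
3.6856 < 5.0000, so cooperation is not sustainable.

No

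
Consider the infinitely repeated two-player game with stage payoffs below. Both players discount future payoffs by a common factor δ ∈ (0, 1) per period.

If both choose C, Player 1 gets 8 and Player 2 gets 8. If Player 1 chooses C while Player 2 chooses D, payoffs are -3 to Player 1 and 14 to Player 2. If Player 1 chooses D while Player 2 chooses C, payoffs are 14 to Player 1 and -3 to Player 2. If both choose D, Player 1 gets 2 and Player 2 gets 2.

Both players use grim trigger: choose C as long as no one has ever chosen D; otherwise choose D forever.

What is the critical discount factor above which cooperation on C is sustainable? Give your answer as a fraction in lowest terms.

1/2

Cooperation forever yields 8 each period: 8/(1−δ).
Deviating yields 14 once, then 2 forever: 14 + 2δ/(1−δ).
No profitable deviation requires 8/(1−δ) ≥ 14 + 2δ/(1−δ).
Multiplying by (1−δ): 8 ≥ 14(1−δ) + 2δ = 14 − 12δ.
So 12δ ≥ 6, i.e. δ ≥ 6/12 = 1/2.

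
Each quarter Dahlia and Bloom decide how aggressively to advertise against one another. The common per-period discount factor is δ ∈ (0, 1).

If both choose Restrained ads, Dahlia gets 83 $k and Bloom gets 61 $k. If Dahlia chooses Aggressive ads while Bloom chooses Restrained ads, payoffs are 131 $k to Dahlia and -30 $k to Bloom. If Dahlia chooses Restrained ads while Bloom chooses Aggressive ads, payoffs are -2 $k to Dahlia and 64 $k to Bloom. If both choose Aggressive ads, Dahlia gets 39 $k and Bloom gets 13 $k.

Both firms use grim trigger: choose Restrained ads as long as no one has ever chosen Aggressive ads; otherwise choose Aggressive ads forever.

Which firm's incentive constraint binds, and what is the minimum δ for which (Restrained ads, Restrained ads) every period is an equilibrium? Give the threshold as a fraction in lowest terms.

Dahlia; δ ≥ 12/23

Dahlia: cooperation gives 83 each period; deviation gives 131 once then 39 forever.
  83/(1−δ) ≥ 131 + 39δ/(1−δ) ⇒ δ ≥ 48/92 = 12/23.
Bloom: cooperation gives 61 each period; deviation gives 64 once then 13 forever.
  δ ≥ 3/51 = 1/17.
Both must hold, so the binding constraint is Dahlia's: δ ≥ 12/23.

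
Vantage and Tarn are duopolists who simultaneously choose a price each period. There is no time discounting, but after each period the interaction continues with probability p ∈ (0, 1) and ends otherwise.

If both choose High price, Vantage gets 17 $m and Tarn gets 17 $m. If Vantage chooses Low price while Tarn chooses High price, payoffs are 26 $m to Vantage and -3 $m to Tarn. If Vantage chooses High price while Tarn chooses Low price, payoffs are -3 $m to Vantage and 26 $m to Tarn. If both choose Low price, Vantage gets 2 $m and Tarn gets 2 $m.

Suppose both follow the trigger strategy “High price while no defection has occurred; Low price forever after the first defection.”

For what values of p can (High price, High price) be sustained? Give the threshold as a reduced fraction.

3/8

With no time discounting, the continuation probability p plays the role of the discount factor.
Grim-trigger IC: 17/(1−p) ≥ 26 + 2p/(1−p) ⇒ p ≥ (26−17)/(26−2) = 3/8.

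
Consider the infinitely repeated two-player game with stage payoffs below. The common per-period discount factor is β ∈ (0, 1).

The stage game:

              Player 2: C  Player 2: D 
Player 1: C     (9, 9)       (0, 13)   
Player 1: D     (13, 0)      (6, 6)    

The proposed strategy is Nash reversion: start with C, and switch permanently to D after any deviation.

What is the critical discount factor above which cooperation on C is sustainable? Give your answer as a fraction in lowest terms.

4/7

Under grim trigger the critical discount factor is (T−C)/(T−P) with T = 13, C = 9, P = 6.
β* = (13−9)/(13−6) = 4/7.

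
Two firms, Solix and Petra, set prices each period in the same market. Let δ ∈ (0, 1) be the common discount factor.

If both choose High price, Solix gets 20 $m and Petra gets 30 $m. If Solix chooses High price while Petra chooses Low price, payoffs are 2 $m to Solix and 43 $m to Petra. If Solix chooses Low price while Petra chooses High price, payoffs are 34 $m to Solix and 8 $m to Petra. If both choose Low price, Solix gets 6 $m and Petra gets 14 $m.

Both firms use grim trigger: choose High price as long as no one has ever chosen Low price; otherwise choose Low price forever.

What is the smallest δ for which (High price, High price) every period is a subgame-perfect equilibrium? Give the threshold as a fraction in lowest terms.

Solix's threshold: (34−20)/(34−6) = 1/2.
Petra's threshold: (43−30)/(43−14) = 13/29.
1/2 > 13/29, so Solix binds and δ* = 1/2.

1/2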